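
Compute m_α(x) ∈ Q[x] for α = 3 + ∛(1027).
m_α(x) = x^3 - 9x^2 + 27x - 1054

Set β = α - 3 = ∛(1027), so β^3 = 1027. Then (α - 3)^3 - 1027 = 0, i.e. α is a root of g(x) = (x - 3)^3 - 1027 = x^3 - 9x^2 + 27x - 1054. Since g(x) = h(x - 3) where h(x) = x^3 - 1027, and h is irreducible over Q (because 1027 is not a perfect cube, so h has no rational root, and a monic cubic with no rational root is irreducible), g is also irreducible (irreducibility is preserved under the substitution x → x - 3). Hence m_α(x) = x^3 - 9x^2 + 27x - 1054.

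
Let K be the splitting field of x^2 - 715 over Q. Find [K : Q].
[K : Q] = 2

f(x) = x^2 - 715 factors as (x - √715)(x + √715). The splitting field is K = Q(√715). Since 715 is squarefree and > 1, it is not a perfect square, so x^2 - 715 is irreducible over Q and [Q(√715) : Q] = 2. Hence [K : Q] = 2.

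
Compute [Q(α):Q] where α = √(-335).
[Q(α):Q] = 2

[Q(α):Q] equals the degree of the minimal polynomial of α. Here α^2 = -335 and x^2 + 335 is irreducible (d = -335 is squarefree, ≠ 1, hence not a square), so deg(m_α) = 2. Thus [Q(α):Q] = 2.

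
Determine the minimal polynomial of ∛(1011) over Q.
m_α(x) = x^3 - 1011

α satisfies α^3 = 1011, so x^3 - 1011 annihilates α. By the rational root test, a rational root p/q (in lowest terms) of x^3 - 1011 would satisfy p^3 = 1011 q^3, forcing q = 1 and p^3 = 1011; but 1011 is not a perfect cube, contradiction. A monic cubic over Q with no rational root is irreducible (any nontrivial factorization would include a linear factor). Hence x^3 - 1011 is the minimal polynomial of α, and in particular [Q(α):Q] = 3.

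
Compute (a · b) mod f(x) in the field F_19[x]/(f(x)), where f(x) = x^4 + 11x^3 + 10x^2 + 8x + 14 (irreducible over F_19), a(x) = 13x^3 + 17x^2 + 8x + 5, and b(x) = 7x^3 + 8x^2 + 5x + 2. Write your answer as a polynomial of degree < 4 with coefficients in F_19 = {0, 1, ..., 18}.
a · b ≡ 12x^3 + 15 (mod f(x))

Multiply in F_19[x]: a(x)·b(x) = (13x^3 + 17x^2 + 8x + 5)·(7x^3 + 8x^2 + 5x + 2) = 15x^6 + 14x^5 + 10x^4 + x^3 + 3x + 10. This has degree ≥ 4, so divide by f(x) over F_19: 15x^6 + 14x^5 + 10x^4 + x^3 + 3x + 10 = (15x^2 + x + 1)·(x^4 + 11x^3 + 10x^2 + 8x + 14) + (12x^3 + 15). Hence a·b ≡ 12x^3 + 15 (mod f). (F_19[x]/(f) is a field with 19^4 = 130321 elements since f is irreducible of degree 4.)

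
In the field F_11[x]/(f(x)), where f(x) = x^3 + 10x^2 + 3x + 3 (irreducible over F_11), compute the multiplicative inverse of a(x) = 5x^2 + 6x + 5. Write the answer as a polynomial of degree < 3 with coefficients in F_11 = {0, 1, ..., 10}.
a(x)^(-1) ≡ 5x^2 + 4x + 10 (mod f(x))

Since f is irreducible over F_11, F_11[x]/(f) is a field and a(x) ≠ 0 has an inverse. Apply the extended Euclidean algorithm to f(x) and a(x) in F_11[x]: f(x) = (9x)·a(x) + (2x + 3);  a(x) = (8x + 2)·(2x + 3) + (10). The last nonzero remainder is the constant 10 = gcd(f, a) in F_11. Back-substituting through the division chain expresses 10 = s(x)·a(x) + t(x)·f(x) with s(x) ≡ 6x^2 + 7x + 1 (mod f), so (6x^2 + 7x + 1)·a(x) ≡ 10 (mod f). Multiplying by 10^(-1) ≡ 10 in F_11 gives a(x)^(-1) ≡ 10·(6x^2 + 7x + 1) ≡ 5x^2 + 4x + 10 (mod f). Check: (5x^2 + 6x + 5)·(5x^2 + 4x + 10) = 3x^4 + 6x^3 + 3x + 6 ≡ 1 (mod x^3 + 10x^2 + 3x + 3).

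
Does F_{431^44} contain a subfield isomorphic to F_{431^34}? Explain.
No: F_{431^34} is not a subfield of F_{431^44}

F_{p^m} embeds in F_{p^n} iff m | n. Here 34 ∤ 44 (since 44 = 1·34 + 10 with remainder 10 ≠ 0), so F_{431^34} is not a subfield of F_{431^44}. Equivalently: if it were, the tower law would give 34 = [F_{431^34}:F_431] dividing [F_{431^44}:F_431] = 44, contradiction.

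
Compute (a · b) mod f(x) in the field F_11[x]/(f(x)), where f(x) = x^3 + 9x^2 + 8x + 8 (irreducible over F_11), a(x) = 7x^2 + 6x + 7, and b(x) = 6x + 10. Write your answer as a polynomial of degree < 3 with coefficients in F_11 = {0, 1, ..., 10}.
a · b ≡ 3x^2 + 8x + 9 (mod f(x))

Multiply in F_11[x]: a(x)·b(x) = (7x^2 + 6x + 7)·(6x + 10) = 9x^3 + 7x^2 + 3x + 4. This has degree ≥ 3, so divide by f(x) over F_11: 9x^3 + 7x^2 + 3x + 4 = (9)·(x^3 + 9x^2 + 8x + 8) + (3x^2 + 8x + 9). Hence a·b ≡ 3x^2 + 8x + 9 (mod f). (F_11[x]/(f) is a field with 11^3 = 1331 elements since f is irreducible of degree 3.)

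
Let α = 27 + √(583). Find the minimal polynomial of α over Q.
m_α(x) = x^2 - 54x + 146

From α - 27 = √(583), squaring gives (α - 27)^2 = 583, i.e. α^2 - 54α + 729 = 583, so α^2 - 54α + 146 = 0. The discriminant of x^2 - 54x + 146 is (-54)^2 - 4·(146) = 2916 - 584 = 2332, and 4·(583) is not a perfect square in Q since 583 is squarefree and ≠ 1. Hence x^2 - 54x + 146 is irreducible over Q and is the minimal polynomial of α.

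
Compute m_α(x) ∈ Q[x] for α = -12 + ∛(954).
m_α(x) = x^3 + 36x^2 + 432x + 774

Set β = α + 12 = ∛(954), so β^3 = 954. Then (α + 12)^3 - 954 = 0, i.e. α is a root of g(x) = (x + 12)^3 - 954 = x^3 + 36x^2 + 432x + 774. Since g(x) = h(x + 12) where h(x) = x^3 - 954, and h is irreducible over Q (because 954 is not a perfect cube, so h has no rational root, and a monic cubic with no rational root is irreducible), g is also irreducible (irreducibility is preserved under the substitution x → x + 12). Hence m_α(x) = x^3 + 36x^2 + 432x + 774.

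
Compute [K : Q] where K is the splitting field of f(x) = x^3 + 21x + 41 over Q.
[K : Q] = 6

By the rational root test, any rational root of the monic integer polynomial f(x) = x^3 + 21x + 41 must be an integer dividing the constant term 41, i.e. one of ±{1, 41}. Evaluating: f(1) = 63, f(-1) = 19, f(41) = 69823, f(-41) = -69741; none is 0, so f has no rational root and is therefore irreducible over Q (a cubic with no linear factor over a field is irreducible). For an irreducible cubic, the Galois group is A_3 or S_3 according as the discriminant disc(f) = -4a^3 - 27b^2 = -4·(21)^3 - 27·(41)^2 = -82431 is or is not a square in Q. Here disc(f) = -82431 is not a perfect square in Q, so the Galois group of f over Q is not contained in A_3 and must be all of S_3. The splitting field has degree |S_3| = 6 over Q, so [K : Q] = 6.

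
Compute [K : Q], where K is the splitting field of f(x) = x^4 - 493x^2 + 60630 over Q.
[K : Q] = 4

Solving the quadratic in x^2: x^2 = (493 ± √(493^2 - 4·60630))/2 = (493 ± √529)/2 = (493 ± 23)/2, giving x^2 = 235 or x^2 = 258. So f(x) = (x^2 - 235)(x^2 - 258) and the roots of f are ±√235, ±√258. Hence the splitting field is K = Q(√235, √258). Since 235 and 258 are distinct squarefree integers > 1, their product 60630 is not a perfect square, so √258 ∉ Q(√235). By the tower law [K:Q] = [Q(√235,√258):Q(√235)] · [Q(√235):Q] = 2 · 2 = 4.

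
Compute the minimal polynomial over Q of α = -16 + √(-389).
m_α(x) = x^2 + 32x + 645

From α + 16 = √(-389), squaring gives (α + 16)^2 = -389, i.e. α^2 + 32α + 256 = -389, so α^2 + 32α + 645 = 0. The discriminant of x^2 + 32x + 645 is (32)^2 - 4·(645) = 1024 - 2580 = -1556, and 4·(-389) is not a perfect square in Q since -389 is squarefree and ≠ 1. Hence x^2 + 32x + 645 is irreducible over Q and is the minimal polynomial of α.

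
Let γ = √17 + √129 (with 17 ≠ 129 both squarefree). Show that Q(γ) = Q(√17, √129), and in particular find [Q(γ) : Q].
[Q(γ) : Q] = 4 (equivalently, Q(γ) = Q(√17, √129))

Obviously Q(γ) ⊆ Q(√17, √129), and [Q(√17, √129):Q] = 4 (since 17, 129 are distinct squarefree integers > 1 with 2193 not a perfect square). To show equality we compute the minimal polynomial of γ. From γ = √17 + √129: γ^2 = 17 + 2√(2193) + 129 = 146 + 2√(2193), so γ^2 - 146 = 2√(2193); squaring, (γ^2 - 146)^2 = 4·2193, i.e. γ^4 - 292γ^2 + 21316 - 8772 = 0, i.e. γ^4 - 292γ^2 + 12544 = 0. So γ is a root of x^4 - 292x^2 + 12544. This polynomial is irreducible over Q: it has no rational root (each ±√17 ± √129 is irrational), and any factorization into two quadratics over Q would force √(2193) ∈ Q (pairing opposite roots) or √17, √129 ∈ Q (other pairings), all impossible. Hence [Q(γ):Q] = 4 = [Q(√17, √129):Q], so Q(γ) = Q(√17, √129).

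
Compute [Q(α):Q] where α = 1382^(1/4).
[Q(α):Q] = 4

α is a root of x^4 - 1382. By Eisenstein's criterion at the prime p = 2 (which divides the constant term 1382 but p^2 = 4 does not, since 1382 is squarefree), x^4 - 1382 is irreducible over Q. Hence [Q(α):Q] = 4.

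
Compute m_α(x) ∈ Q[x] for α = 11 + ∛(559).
m_α(x) = x^3 - 33x^2 + 363x - 1890

Set β = α - 11 = ∛(559), so β^3 = 559. Then (α - 11)^3 - 559 = 0, i.e. α is a root of g(x) = (x - 11)^3 - 559 = x^3 - 33x^2 + 363x - 1890. Since g(x) = h(x - 11) where h(x) = x^3 - 559, and h is irreducible over Q (because 559 is not a perfect cube, so h has no rational root, and a monic cubic with no rational root is irreducible), g is also irreducible (irreducibility is preserved under the substitution x → x - 11). Hence m_α(x) = x^3 - 33x^2 + 363x - 1890.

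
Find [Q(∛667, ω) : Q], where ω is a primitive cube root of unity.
[Q(∛667, ω) : Q] = 6

[Q(∛667):Q] = 3 (min poly x^3 - 667, irreducible since 667 is not a perfect cube). [Q(ω):Q] = 2 (min poly x^2 + x + 1). Since Q(∛667) ⊂ R and ω ∉ R, we have ω ∉ Q(∛667), so x^2 + x + 1 remains irreducible over Q(∛667) and [Q(∛667, ω) : Q(∛667)] = 2. By the tower law, [Q(∛667, ω) : Q] = 3 · 2 = 6. (In fact Q(∛667, ω) is the splitting field of x^3 - 667 over Q.)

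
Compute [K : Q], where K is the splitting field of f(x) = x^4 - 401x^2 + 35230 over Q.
[K : Q] = 4

Solving the quadratic in x^2: x^2 = (401 ± √(401^2 - 4·35230))/2 = (401 ± √19881)/2 = (401 ± 141)/2, giving x^2 = 271 or x^2 = 130. So f(x) = (x^2 - 271)(x^2 - 130) and the roots of f are ±√271, ±√130. Hence the splitting field is K = Q(√271, √130). Since 271 and 130 are distinct squarefree integers > 1, their product 35230 is not a perfect square, so √130 ∉ Q(√271). By the tower law [K:Q] = [Q(√271,√130):Q(√271)] · [Q(√271):Q] = 2 · 2 = 4.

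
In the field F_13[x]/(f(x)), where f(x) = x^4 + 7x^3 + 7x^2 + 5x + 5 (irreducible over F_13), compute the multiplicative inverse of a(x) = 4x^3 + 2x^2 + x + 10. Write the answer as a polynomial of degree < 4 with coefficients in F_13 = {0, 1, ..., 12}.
a(x)^(-1) ≡ 6x^3 + 7x^2 + x + 3 (mod f(x))

Since f is irreducible over F_13, F_13[x]/(f) is a field and a(x) ≠ 0 has an inverse. Apply the extended Euclidean algorithm to f(x) and a(x) in F_13[x]: f(x) = (10x)·a(x) + (10x^2 + 9x + 5);  a(x) = (3x + 4)·(10x^2 + 9x + 5) + (2x + 3);  (10x^2 + 9x + 5) = (5x + 10)·(2x + 3) + (1). The last nonzero remainder is the constant 1 = gcd(f, a) in F_13. Back-substituting through the division chain expresses 1 = s(x)·a(x) + t(x)·f(x) with s(x) ≡ 6x^3 + 7x^2 + x + 3 (mod f), so a(x)^(-1) ≡ s(x) = 6x^3 + 7x^2 + x + 3 (mod f). Check: (4x^3 + 2x^2 + x + 10)·(6x^3 + 7x^2 + x + 3) = 11x^6 + x^5 + 11x^4 + 3x^3 + 12x^2 + 4 ≡ 1 (mod x^4 + 7x^3 + 7x^2 + 5x + 5).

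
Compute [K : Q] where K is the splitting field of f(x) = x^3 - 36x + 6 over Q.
[K : Q] = 6

By the rational root test, any rational root of the monic integer polynomial f(x) = x^3 - 36x + 6 must be an integer dividing the constant term 6, i.e. one of ±{1, 2, 3, 6}. Evaluating: f(1) = -29, f(-1) = 41, f(2) = -58, f(-2) = 70, f(3) = -75, f(-3) = 87, f(6) = 6, f(-6) = 6; none is 0, so f has no rational root and is therefore irreducible over Q (a cubic with no linear factor over a field is irreducible). For an irreducible cubic, the Galois group is A_3 or S_3 according as the discriminant disc(f) = -4a^3 - 27b^2 = -4·(-36)^3 - 27·(6)^2 = 185652 is or is not a square in Q. Here disc(f) = 185652 is not a perfect square in Q, so the Galois group of f over Q is not contained in A_3 and must be all of S_3. The splitting field has degree |S_3| = 6 over Q, so [K : Q] = 6.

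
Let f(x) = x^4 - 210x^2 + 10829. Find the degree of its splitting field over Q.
[K : Q] = 4

Solving the quadratic in x^2: x^2 = (210 ± √(210^2 - 4·10829))/2 = (210 ± √784)/2 = (210 ± 28)/2, giving x^2 = 91 or x^2 = 119. So f(x) = (x^2 - 91)(x^2 - 119) and the roots of f are ±√91, ±√119. Hence the splitting field is K = Q(√91, √119). Since 91 and 119 are distinct squarefree integers > 1, their product 10829 is not a perfect square, so √119 ∉ Q(√91). By the tower law [K:Q] = [Q(√91,√119):Q(√91)] · [Q(√91):Q] = 2 · 2 = 4.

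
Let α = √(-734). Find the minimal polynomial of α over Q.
m_α(x) = x^2 + 734

α satisfies α^2 + 734 = 0, so x^2 + 734 annihilates α. Since d = -734 is squarefree and ≠ 1, it is not a perfect square in Q, so x^2 + 734 has no rational root and is therefore irreducible over Q (a degree-2 polynomial over a field is irreducible iff it has no root). Hence m_α(x) = x^2 + 734.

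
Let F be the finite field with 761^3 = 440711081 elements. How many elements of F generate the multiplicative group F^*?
There are φ(440711080) = 167006016 primitive elements

F_q^* is cyclic of order q - 1 = 440711080. A cyclic group of order m has exactly φ(m) generators. Here m = 440711080 = 2^3 · 5 · 19 · 579883, so the number of primitive elements is φ(440711080) = 167006016.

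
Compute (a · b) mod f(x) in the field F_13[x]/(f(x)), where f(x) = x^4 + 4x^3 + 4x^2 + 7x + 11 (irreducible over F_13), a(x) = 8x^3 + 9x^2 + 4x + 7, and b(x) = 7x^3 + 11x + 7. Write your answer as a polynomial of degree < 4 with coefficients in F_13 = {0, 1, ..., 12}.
a · b ≡ 2x^3 + 8x^2 + 9x + 3 (mod f(x))

Multiply in F_13[x]: a(x)·b(x) = (8x^3 + 9x^2 + 4x + 7)·(7x^3 + 11x + 7) = 4x^6 + 11x^5 + 12x^4 + 9x^3 + 3x^2 + x + 10. This has degree ≥ 4, so divide by f(x) over F_13: 4x^6 + 11x^5 + 12x^4 + 9x^3 + 3x^2 + x + 10 = (4x^2 + 8x + 3)·(x^4 + 4x^3 + 4x^2 + 7x + 11) + (2x^3 + 8x^2 + 9x + 3). Hence a·b ≡ 2x^3 + 8x^2 + 9x + 3 (mod f). (F_13[x]/(f) is a field with 13^4 = 28561 elements since f is irreducible of degree 4.)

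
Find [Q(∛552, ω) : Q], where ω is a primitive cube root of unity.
[Q(∛552, ω) : Q] = 6

[Q(∛552):Q] = 3 (min poly x^3 - 552, irreducible since 552 is not a perfect cube). [Q(ω):Q] = 2 (min poly x^2 + x + 1). Since Q(∛552) ⊂ R and ω ∉ R, we have ω ∉ Q(∛552), so x^2 + x + 1 remains irreducible over Q(∛552) and [Q(∛552, ω) : Q(∛552)] = 2. By the tower law, [Q(∛552, ω) : Q] = 3 · 2 = 6. (In fact Q(∛552, ω) is the splitting field of x^3 - 552 over Q.)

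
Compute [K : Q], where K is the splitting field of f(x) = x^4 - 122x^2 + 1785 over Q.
[K : Q] = 4

Solving the quadratic in x^2: x^2 = (122 ± √(122^2 - 4·1785))/2 = (122 ± √7744)/2 = (122 ± 88)/2, giving x^2 = 105 or x^2 = 17. So f(x) = (x^2 - 105)(x^2 - 17) and the roots of f are ±√105, ±√17. Hence the splitting field is K = Q(√105, √17). Since 105 and 17 are distinct squarefree integers > 1, their product 1785 is not a perfect square, so √17 ∉ Q(√105). By the tower law [K:Q] = [Q(√105,√17):Q(√105)] · [Q(√105):Q] = 2 · 2 = 4.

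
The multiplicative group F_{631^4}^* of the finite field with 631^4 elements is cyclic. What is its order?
|F_{631^4}^*| = 158532181920

F_{631^4} has 631^4 = 158532181921 elements; its multiplicative group consists of all nonzero elements, so |F_{631^4}^*| = 158532181921 - 1 = 158532181920. (It is cyclic since any finite subgroup of the multiplicative group of a field is cyclic.)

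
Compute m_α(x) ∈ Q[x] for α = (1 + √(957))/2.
m_α(x) = x^2 - x - 239

From 2α - 1 = √(957), squaring gives (2α - 1)^2 = 957, i.e. 4α^2 - 4α + 1 = 957, so α^2 - α + (1 - 957)/4 = 0. Since 957 ≡ 1 (mod 4), (1 - 957)/4 = -239 ∈ Z. The polynomial x^2 - x - 239 has discriminant 1 - 4·(-239) = 957, which is not a perfect square in Q (d = 957 is squarefree and ≠ 1), so x^2 - x - 239 is irreducible over Q. It is the minimal polynomial of α.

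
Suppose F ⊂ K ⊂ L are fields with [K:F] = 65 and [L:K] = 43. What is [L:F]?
[L:F] = 2795

The tower law says that for any tower of field extensions F ⊂ K ⊂ L with finite degrees, [L:F] = [L:K] · [K:F]. Here this gives [L:F] = 43 · 65 = 2795.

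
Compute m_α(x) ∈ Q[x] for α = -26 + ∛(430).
m_α(x) = x^3 + 78x^2 + 2028x + 17146

Set β = α + 26 = ∛(430), so β^3 = 430. Then (α + 26)^3 - 430 = 0, i.e. α is a root of g(x) = (x + 26)^3 - 430 = x^3 + 78x^2 + 2028x + 17146. Since g(x) = h(x + 26) where h(x) = x^3 - 430, and h is irreducible over Q (because 430 is not a perfect cube, so h has no rational root, and a monic cubic with no rational root is irreducible), g is also irreducible (irreducibility is preserved under the substitution x → x + 26). Hence m_α(x) = x^3 + 78x^2 + 2028x + 17146.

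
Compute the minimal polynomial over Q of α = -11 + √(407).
m_α(x) = x^2 + 22x - 286

From α + 11 = √(407), squaring gives (α + 11)^2 = 407, i.e. α^2 + 22α + 121 = 407, so α^2 + 22α - 286 = 0. The discriminant of x^2 + 22x - 286 is (22)^2 - 4·(-286) = 484 + 1144 = 1628, and 4·(407) is not a perfect square in Q since 407 is squarefree and ≠ 1. Hence x^2 + 22x - 286 is irreducible over Q and is the minimal polynomial of α.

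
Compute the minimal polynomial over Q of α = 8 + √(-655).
m_α(x) = x^2 - 16x + 719

From α - 8 = √(-655), squaring gives (α - 8)^2 = -655, i.e. α^2 - 16α + 64 = -655, so α^2 - 16α + 719 = 0. The discriminant of x^2 - 16x + 719 is (-16)^2 - 4·(719) = 256 - 2876 = -2620, and 4·(-655) is not a perfect square in Q since -655 is squarefree and ≠ 1. Hence x^2 - 16x + 719 is irreducible over Q and is the minimal polynomial of α.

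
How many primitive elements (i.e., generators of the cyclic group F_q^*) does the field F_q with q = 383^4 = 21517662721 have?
There are φ(21517662720) = 5707612160 primitive elements

F_q^* is cyclic of order q - 1 = 21517662720. A cyclic group of order m has exactly φ(m) generators. Here m = 21517662720 = 2^9 · 3 · 5 · 191 · 14669, so the number of primitive elements is φ(21517662720) = 5707612160.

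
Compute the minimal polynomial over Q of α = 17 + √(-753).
m_α(x) = x^2 - 34x + 1042

From α - 17 = √(-753), squaring gives (α - 17)^2 = -753, i.e. α^2 - 34α + 289 = -753, so α^2 - 34α + 1042 = 0. The discriminant of x^2 - 34x + 1042 is (-34)^2 - 4·(1042) = 1156 - 4168 = -3012, and 4·(-753) is not a perfect square in Q since -753 is squarefree and ≠ 1. Hence x^2 - 34x + 1042 is irreducible over Q and is the minimal polynomial of α.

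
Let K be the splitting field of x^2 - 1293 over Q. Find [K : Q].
[K : Q] = 2

f(x) = x^2 - 1293 factors as (x - √1293)(x + √1293). The splitting field is K = Q(√1293). Since 1293 is squarefree and > 1, it is not a perfect square, so x^2 - 1293 is irreducible over Q and [Q(√1293) : Q] = 2. Hence [K : Q] = 2.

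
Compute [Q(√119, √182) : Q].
[Q(√119, √182) : Q] = 4

[Q(√119):Q] = 2 (min poly x^2 - 119, irreducible since 119 is squarefree > 1). For the top step, suppose √182 ∈ Q(√119), say √182 = c + d√119 with c, d ∈ Q. Squaring: 182 = c^2 + 119d^2 + 2cd√119. Since √119 ∉ Q this forces 2cd = 0. If d = 0 then √182 = c ∈ Q, contradicting 182 squarefree > 1. If c = 0 then 182 = 119d^2, so 119·182 = (119d)^2 is a perfect square in Q — but 119·182 = 21658 is not a perfect square (since 119 and 182 are distinct squarefree integers). Contradiction. Hence √182 ∉ Q(√119), so x^2 - 182 stays irreducible over Q(√119) and [Q(√119, √182) : Q(√119)] = 2. By the tower law, [Q(√119, √182) : Q] = 2 · 2 = 4.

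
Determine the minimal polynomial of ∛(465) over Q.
m_α(x) = x^3 - 465

α satisfies α^3 = 465, so x^3 - 465 annihilates α. By the rational root test, a rational root p/q (in lowest terms) of x^3 - 465 would satisfy p^3 = 465 q^3, forcing q = 1 and p^3 = 465; but 465 is not a perfect cube, contradiction. A monic cubic over Q with no rational root is irreducible (any nontrivial factorization would include a linear factor). Hence x^3 - 465 is the minimal polynomial of α, and in particular [Q(α):Q] = 3.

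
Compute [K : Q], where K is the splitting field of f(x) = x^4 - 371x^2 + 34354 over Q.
[K : Q] = 4

Solving the quadratic in x^2: x^2 = (371 ± √(371^2 - 4·34354))/2 = (371 ± √225)/2 = (371 ± 15)/2, giving x^2 = 193 or x^2 = 178. So f(x) = (x^2 - 193)(x^2 - 178) and the roots of f are ±√193, ±√178. Hence the splitting field is K = Q(√193, √178). Since 193 and 178 are distinct squarefree integers > 1, their product 34354 is not a perfect square, so √178 ∉ Q(√193). By the tower law [K:Q] = [Q(√193,√178):Q(√193)] · [Q(√193):Q] = 2 · 2 = 4.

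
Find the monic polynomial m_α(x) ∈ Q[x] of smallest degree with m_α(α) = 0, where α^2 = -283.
m_α(x) = x^2 + 283

α satisfies α^2 + 283 = 0, so x^2 + 283 annihilates α. Since d = -283 is squarefree and ≠ 1, it is not a perfect square in Q, so x^2 + 283 has no rational root and is therefore irreducible over Q (a degree-2 polynomial over a field is irreducible iff it has no root). Hence m_α(x) = x^2 + 283.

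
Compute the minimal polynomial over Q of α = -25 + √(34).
m_α(x) = x^2 + 50x + 591

From α + 25 = √(34), squaring gives (α + 25)^2 = 34, i.e. α^2 + 50α + 625 = 34, so α^2 + 50α + 591 = 0. The discriminant of x^2 + 50x + 591 is (50)^2 - 4·(591) = 2500 - 2364 = 136, and 4·(34) is not a perfect square in Q since 34 is squarefree and ≠ 1. Hence x^2 + 50x + 591 is irreducible over Q and is the minimal polynomial of α.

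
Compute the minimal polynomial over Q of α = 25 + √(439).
m_α(x) = x^2 - 50x + 186

From α - 25 = √(439), squaring gives (α - 25)^2 = 439, i.e. α^2 - 50α + 625 = 439, so α^2 - 50α + 186 = 0. The discriminant of x^2 - 50x + 186 is (-50)^2 - 4·(186) = 2500 - 744 = 1756, and 4·(439) is not a perfect square in Q since 439 is squarefree and ≠ 1. Hence x^2 - 50x + 186 is irreducible over Q and is the minimal polynomial of α.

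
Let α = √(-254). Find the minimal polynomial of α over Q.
m_α(x) = x^2 + 254

α satisfies α^2 + 254 = 0, so x^2 + 254 annihilates α. Since d = -254 is squarefree and ≠ 1, it is not a perfect square in Q, so x^2 + 254 has no rational root and is therefore irreducible over Q (a degree-2 polynomial over a field is irreducible iff it has no root). Hence m_α(x) = x^2 + 254.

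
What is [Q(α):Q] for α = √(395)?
[Q(α):Q] = 2

[Q(α):Q] equals the degree of the minimal polynomial of α. Here α^2 = 395 and x^2 - 395 is irreducible (d = 395 is squarefree, ≠ 1, hence not a square), so deg(m_α) = 2. Thus [Q(α):Q] = 2.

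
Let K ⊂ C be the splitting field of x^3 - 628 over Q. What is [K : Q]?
[K : Q] = 6

The roots of x^3 - 628 are ∛628, ω∛628, ω^2∛628 where ω = e^(2πi/3) is a primitive cube root of unity, so K = Q(∛628, ω). Now [Q(∛628):Q] = 3 (since 628 is not a perfect cube, x^3 - 628 is irreducible) and [Q(ω):Q] = 2. Both 2 and 3 divide [K:Q], and [K:Q] ≤ 3·2 = 6, so [K:Q] = 6. (Equivalently: Q(∛628) ⊂ R but ω ∉ R, so [K : Q(∛628)] = 2.)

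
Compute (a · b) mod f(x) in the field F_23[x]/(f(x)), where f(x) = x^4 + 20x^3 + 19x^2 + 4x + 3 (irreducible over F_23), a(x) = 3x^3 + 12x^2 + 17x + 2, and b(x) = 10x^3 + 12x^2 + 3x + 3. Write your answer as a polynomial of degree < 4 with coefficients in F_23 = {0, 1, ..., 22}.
a · b ≡ 7x^3 + 12x^2 + 5 (mod f(x))

Multiply in F_23[x]: a(x)·b(x) = (3x^3 + 12x^2 + 17x + 2)·(10x^3 + 12x^2 + 3x + 3) = 7x^6 + 18x^5 + x^4 + 16x^3 + 19x^2 + 11x + 6. This has degree ≥ 4, so divide by f(x) over F_23: 7x^6 + 18x^5 + x^4 + 16x^3 + 19x^2 + 11x + 6 = (7x^2 + 16x + 8)·(x^4 + 20x^3 + 19x^2 + 4x + 3) + (7x^3 + 12x^2 + 5). Hence a·b ≡ 7x^3 + 12x^2 + 5 (mod f). (F_23[x]/(f) is a field with 23^4 = 279841 elements since f is irreducible of degree 4.)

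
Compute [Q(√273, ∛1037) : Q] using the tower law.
[Q(√273, ∛1037) : Q] = 6

Let L = Q(√273, ∛1037). Since Q(√273) ⊂ L and [Q(√273):Q] = 2, the tower law gives 2 | [L:Q]. Likewise Q(∛1037) ⊂ L with [Q(∛1037):Q] = 3 (because 1037 is not a perfect cube), so 3 | [L:Q]. As gcd(2,3) = 1, [L:Q] is divisible by 6. Conversely L is generated over Q by √273 and ∛1037, so [L:Q] ≤ 2·3 = 6. Therefore [Q(√273, ∛1037) : Q] = 6.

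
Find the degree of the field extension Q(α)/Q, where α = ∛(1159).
[Q(α):Q] = 3

The minimal polynomial of α is x^3 - 1159, irreducible over Q since 1159 is not a perfect cube (so x^3 - 1159 has no rational root). Hence [Q(α):Q] = deg(m_α) = 3.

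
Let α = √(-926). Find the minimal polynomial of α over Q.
m_α(x) = x^2 + 926

α satisfies α^2 + 926 = 0, so x^2 + 926 annihilates α. Since d = -926 is squarefree and ≠ 1, it is not a perfect square in Q, so x^2 + 926 has no rational root and is therefore irreducible over Q (a degree-2 polynomial over a field is irreducible iff it has no root). Hence m_α(x) = x^2 + 926.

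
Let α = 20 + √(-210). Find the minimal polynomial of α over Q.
m_α(x) = x^2 - 40x + 610

From α - 20 = √(-210), squaring gives (α - 20)^2 = -210, i.e. α^2 - 40α + 400 = -210, so α^2 - 40α + 610 = 0. The discriminant of x^2 - 40x + 610 is (-40)^2 - 4·(610) = 1600 - 2440 = -840, and 4·(-210) is not a perfect square in Q since -210 is squarefree and ≠ 1. Hence x^2 - 40x + 610 is irreducible over Q and is the minimal polynomial of α.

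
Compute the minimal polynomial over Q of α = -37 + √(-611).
m_α(x) = x^2 + 74x + 1980

From α + 37 = √(-611), squaring gives (α + 37)^2 = -611, i.e. α^2 + 74α + 1369 = -611, so α^2 + 74α + 1980 = 0. The discriminant of x^2 + 74x + 1980 is (74)^2 - 4·(1980) = 5476 - 7920 = -2444, and 4·(-611) is not a perfect square in Q since -611 is squarefree and ≠ 1. Hence x^2 + 74x + 1980 is irreducible over Q and is the minimal polynomial of α.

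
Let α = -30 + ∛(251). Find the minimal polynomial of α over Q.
m_α(x) = x^3 + 90x^2 + 2700x + 26749

Set β = α + 30 = ∛(251), so β^3 = 251. Then (α + 30)^3 - 251 = 0, i.e. α is a root of g(x) = (x + 30)^3 - 251 = x^3 + 90x^2 + 2700x + 26749. Since g(x) = h(x + 30) where h(x) = x^3 - 251, and h is irreducible over Q (because 251 is not a perfect cube, so h has no rational root, and a monic cubic with no rational root is irreducible), g is also irreducible (irreducibility is preserved under the substitution x → x + 30). Hence m_α(x) = x^3 + 90x^2 + 2700x + 26749.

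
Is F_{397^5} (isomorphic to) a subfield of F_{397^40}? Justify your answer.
Yes: F_{397^5} is a subfield of F_{397^40}

F_{p^m} embeds in F_{p^n} iff m | n (since F_{p^n} is the splitting field of x^(p^n) - x, and F_{p^m} ⊂ F_{p^n} forces p^n to be a power of p^m, i.e. m | n; conversely if m | n then every root of x^(p^m) - x is a root of x^(p^n) - x). Here 5 | 40 (since 40 = 8·5), so F_{397^5} is a subfield of F_{397^40}, and [F_{397^40} : F_{397^5}] = 40/5 = 8.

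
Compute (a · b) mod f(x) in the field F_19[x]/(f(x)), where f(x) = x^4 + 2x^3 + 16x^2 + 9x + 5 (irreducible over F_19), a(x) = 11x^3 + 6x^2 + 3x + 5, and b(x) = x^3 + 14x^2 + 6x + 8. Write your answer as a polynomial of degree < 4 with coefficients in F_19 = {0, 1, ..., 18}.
a · b ≡ x^3 + 13x^2 + 3x + 15 (mod f(x))

Multiply in F_19[x]: a(x)·b(x) = (11x^3 + 6x^2 + 3x + 5)·(x^3 + 14x^2 + 6x + 8) = 11x^6 + 8x^5 + x^4 + 3x^2 + 16x + 2. This has degree ≥ 4, so divide by f(x) over F_19: 11x^6 + 8x^5 + x^4 + 3x^2 + 16x + 2 = (11x^2 + 5x + 5)·(x^4 + 2x^3 + 16x^2 + 9x + 5) + (x^3 + 13x^2 + 3x + 15). Hence a·b ≡ x^3 + 13x^2 + 3x + 15 (mod f). (F_19[x]/(f) is a field with 19^4 = 130321 elements since f is irreducible of degree 4.)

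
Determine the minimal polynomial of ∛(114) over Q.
m_α(x) = x^3 - 114

α satisfies α^3 = 114, so x^3 - 114 annihilates α. By the rational root test, a rational root p/q (in lowest terms) of x^3 - 114 would satisfy p^3 = 114 q^3, forcing q = 1 and p^3 = 114; but 114 is not a perfect cube, contradiction. A monic cubic over Q with no rational root is irreducible (any nontrivial factorization would include a linear factor). Hence x^3 - 114 is the minimal polynomial of α, and in particular [Q(α):Q] = 3.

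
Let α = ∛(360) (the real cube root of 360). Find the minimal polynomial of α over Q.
m_α(x) = x^3 - 360

α satisfies α^3 = 360, so x^3 - 360 annihilates α. By the rational root test, a rational root p/q (in lowest terms) of x^3 - 360 would satisfy p^3 = 360 q^3, forcing q = 1 and p^3 = 360; but 360 is not a perfect cube, contradiction. A monic cubic over Q with no rational root is irreducible (any nontrivial factorization would include a linear factor). Hence x^3 - 360 is the minimal polynomial of α, and in particular [Q(α):Q] = 3.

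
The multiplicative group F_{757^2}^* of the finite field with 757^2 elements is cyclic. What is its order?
|F_{757^2}^*| = 573048

F_{757^2} has 757^2 = 573049 elements; its multiplicative group consists of all nonzero elements, so |F_{757^2}^*| = 573049 - 1 = 573048. (It is cyclic since any finite subgroup of the multiplicative group of a field is cyclic.)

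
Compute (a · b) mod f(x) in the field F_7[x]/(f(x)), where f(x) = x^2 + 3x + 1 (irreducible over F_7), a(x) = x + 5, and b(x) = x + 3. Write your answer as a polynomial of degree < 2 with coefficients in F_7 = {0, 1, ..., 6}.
a · b ≡ 5x (mod f(x))

Multiply in F_7[x]: a(x)·b(x) = (x + 5)·(x + 3) = x^2 + x + 1. This has degree ≥ 2, so divide by f(x) over F_7: x^2 + x + 1 = (1)·(x^2 + 3x + 1) + (5x). Hence a·b ≡ 5x (mod f). (F_7[x]/(f) is a field with 7^2 = 49 elements since f is irreducible of degree 2.)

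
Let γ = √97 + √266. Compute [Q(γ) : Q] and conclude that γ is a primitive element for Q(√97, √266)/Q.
[Q(γ) : Q] = 4 (equivalently, Q(γ) = Q(√97, √266))

Obviously Q(γ) ⊆ Q(√97, √266), and [Q(√97, √266):Q] = 4 (since 97, 266 are distinct squarefree integers > 1 with 25802 not a perfect square). To show equality we compute the minimal polynomial of γ. From γ = √97 + √266: γ^2 = 97 + 2√(25802) + 266 = 363 + 2√(25802), so γ^2 - 363 = 2√(25802); squaring, (γ^2 - 363)^2 = 4·25802, i.e. γ^4 - 726γ^2 + 131769 - 103208 = 0, i.e. γ^4 - 726γ^2 + 28561 = 0. So γ is a root of x^4 - 726x^2 + 28561. This polynomial is irreducible over Q: it has no rational root (each ±√97 ± √266 is irrational), and any factorization into two quadratics over Q would force √(25802) ∈ Q (pairing opposite roots) or √97, √266 ∈ Q (other pairings), all impossible. Hence [Q(γ):Q] = 4 = [Q(√97, √266):Q], so Q(γ) = Q(√97, √266).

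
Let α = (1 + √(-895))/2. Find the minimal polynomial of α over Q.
m_α(x) = x^2 - x + 224

From 2α - 1 = √(-895), squaring gives (2α - 1)^2 = -895, i.e. 4α^2 - 4α + 1 = -895, so α^2 - α + (1 + 895)/4 = 0. Since -895 ≡ 1 (mod 4), (1 + 895)/4 = 224 ∈ Z. The polynomial x^2 - x + 224 has discriminant 1 - 4·(224) = -895, which is not a perfect square in Q (d = -895 is squarefree and ≠ 1), so x^2 - x + 224 is irreducible over Q. It is the minimal polynomial of α.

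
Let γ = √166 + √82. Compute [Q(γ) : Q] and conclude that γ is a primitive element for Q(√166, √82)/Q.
[Q(γ) : Q] = 4 (equivalently, Q(γ) = Q(√166, √82))

Obviously Q(γ) ⊆ Q(√166, √82), and [Q(√166, √82):Q] = 4 (since 166, 82 are distinct squarefree integers > 1 with 13612 not a perfect square). To show equality we compute the minimal polynomial of γ. From γ = √166 + √82: γ^2 = 166 + 2√(13612) + 82 = 248 + 2√(13612), so γ^2 - 248 = 2√(13612); squaring, (γ^2 - 248)^2 = 4·13612, i.e. γ^4 - 496γ^2 + 61504 - 54448 = 0, i.e. γ^4 - 496γ^2 + 7056 = 0. So γ is a root of x^4 - 496x^2 + 7056. This polynomial is irreducible over Q: it has no rational root (each ±√166 ± √82 is irrational), and any factorization into two quadratics over Q would force √(13612) ∈ Q (pairing opposite roots) or √166, √82 ∈ Q (other pairings), all impossible. Hence [Q(γ):Q] = 4 = [Q(√166, √82):Q], so Q(γ) = Q(√166, √82).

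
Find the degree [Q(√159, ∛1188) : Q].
[Q(√159, ∛1188) : Q] = 6

Let L = Q(√159, ∛1188). Since Q(√159) ⊂ L and [Q(√159):Q] = 2, the tower law gives 2 | [L:Q]. Likewise Q(∛1188) ⊂ L with [Q(∛1188):Q] = 3 (because 1188 is not a perfect cube), so 3 | [L:Q]. As gcd(2,3) = 1, [L:Q] is divisible by 6. Conversely L is generated over Q by √159 and ∛1188, so [L:Q] ≤ 2·3 = 6. Therefore [Q(√159, ∛1188) : Q] = 6.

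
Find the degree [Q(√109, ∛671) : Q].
[Q(√109, ∛671) : Q] = 6

Let L = Q(√109, ∛671). Since Q(√109) ⊂ L and [Q(√109):Q] = 2, the tower law gives 2 | [L:Q]. Likewise Q(∛671) ⊂ L with [Q(∛671):Q] = 3 (because 671 is not a perfect cube), so 3 | [L:Q]. As gcd(2,3) = 1, [L:Q] is divisible by 6. Conversely L is generated over Q by √109 and ∛671, so [L:Q] ≤ 2·3 = 6. Therefore [Q(√109, ∛671) : Q] = 6.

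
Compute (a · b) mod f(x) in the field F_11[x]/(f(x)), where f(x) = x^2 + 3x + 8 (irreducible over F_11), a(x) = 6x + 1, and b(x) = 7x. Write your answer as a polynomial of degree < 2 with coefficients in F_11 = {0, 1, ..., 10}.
a · b ≡ 2x + 5 (mod f(x))

Multiply in F_11[x]: a(x)·b(x) = (6x + 1)·(7x) = 9x^2 + 7x. This has degree ≥ 2, so divide by f(x) over F_11: 9x^2 + 7x = (9)·(x^2 + 3x + 8) + (2x + 5). Hence a·b ≡ 2x + 5 (mod f). (F_11[x]/(f) is a field with 11^2 = 121 elements since f is irreducible of degree 2.)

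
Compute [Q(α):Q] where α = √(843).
[Q(α):Q] = 2

[Q(α):Q] equals the degree of the minimal polynomial of α. Here α^2 = 843 and x^2 - 843 is irreducible (d = 843 is squarefree, ≠ 1, hence not a square), so deg(m_α) = 2. Thus [Q(α):Q] = 2.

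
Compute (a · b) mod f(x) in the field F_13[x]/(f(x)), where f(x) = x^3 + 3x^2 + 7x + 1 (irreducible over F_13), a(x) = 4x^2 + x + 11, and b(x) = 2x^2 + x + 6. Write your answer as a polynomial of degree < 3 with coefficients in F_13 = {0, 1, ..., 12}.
a · b ≡ 6x^2 + 5x + 6 (mod f(x))

Multiply in F_13[x]: a(x)·b(x) = (4x^2 + x + 11)·(2x^2 + x + 6) = 8x^4 + 6x^3 + 8x^2 + 4x + 1. This has degree ≥ 3, so divide by f(x) over F_13: 8x^4 + 6x^3 + 8x^2 + 4x + 1 = (8x + 8)·(x^3 + 3x^2 + 7x + 1) + (6x^2 + 5x + 6). Hence a·b ≡ 6x^2 + 5x + 6 (mod f). (F_13[x]/(f) is a field with 13^3 = 2197 elements since f is irreducible of degree 3.)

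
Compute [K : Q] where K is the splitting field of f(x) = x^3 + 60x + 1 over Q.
[K : Q] = 6

By the rational root test, any rational root of the monic integer polynomial f(x) = x^3 + 60x + 1 must be an integer dividing the constant term 1, i.e. one of ±{1}. Evaluating: f(1) = 62, f(-1) = -60; none is 0, so f has no rational root and is therefore irreducible over Q (a cubic with no linear factor over a field is irreducible). For an irreducible cubic, the Galois group is A_3 or S_3 according as the discriminant disc(f) = -4a^3 - 27b^2 = -4·(60)^3 - 27·(1)^2 = -864027 is or is not a square in Q. Here disc(f) = -864027 is not a perfect square in Q, so the Galois group of f over Q is not contained in A_3 and must be all of S_3. The splitting field has degree |S_3| = 6 over Q, so [K : Q] = 6.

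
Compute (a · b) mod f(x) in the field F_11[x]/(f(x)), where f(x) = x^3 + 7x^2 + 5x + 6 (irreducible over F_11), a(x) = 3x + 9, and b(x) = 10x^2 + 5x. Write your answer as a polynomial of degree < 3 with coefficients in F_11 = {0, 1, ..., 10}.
a · b ≡ 5x^2 + 5x + 7 (mod f(x))

Multiply in F_11[x]: a(x)·b(x) = (3x + 9)·(10x^2 + 5x) = 8x^3 + 6x^2 + x. This has degree ≥ 3, so divide by f(x) over F_11: 8x^3 + 6x^2 + x = (8)·(x^3 + 7x^2 + 5x + 6) + (5x^2 + 5x + 7). Hence a·b ≡ 5x^2 + 5x + 7 (mod f). (F_11[x]/(f) is a field with 11^3 = 1331 elements since f is irreducible of degree 3.)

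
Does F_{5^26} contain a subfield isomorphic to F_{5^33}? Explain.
No: F_{5^33} is not a subfield of F_{5^26}

F_{p^m} embeds in F_{p^n} iff m | n. Here 33 ∤ 26 (since 26 = 0·33 + 26 with remainder 26 ≠ 0), so F_{5^33} is not a subfield of F_{5^26}. Equivalently: if it were, the tower law would give 33 = [F_{5^33}:F_5] dividing [F_{5^26}:F_5] = 26, contradiction.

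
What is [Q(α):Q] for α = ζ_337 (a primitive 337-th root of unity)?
[Q(α):Q] = 336

The minimal polynomial of ζ_337 over Q is the 337-th cyclotomic polynomial Φ_337(x), which is irreducible over Q and has degree φ(337) = 336. Hence [Q(α):Q] = φ(337) = 336.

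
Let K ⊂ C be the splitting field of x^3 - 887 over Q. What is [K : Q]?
[K : Q] = 6

The roots of x^3 - 887 are ∛887, ω∛887, ω^2∛887 where ω = e^(2πi/3) is a primitive cube root of unity, so K = Q(∛887, ω). Now [Q(∛887):Q] = 3 (since 887 is not a perfect cube, x^3 - 887 is irreducible) and [Q(ω):Q] = 2. Both 2 and 3 divide [K:Q], and [K:Q] ≤ 3·2 = 6, so [K:Q] = 6. (Equivalently: Q(∛887) ⊂ R but ω ∉ R, so [K : Q(∛887)] = 2.)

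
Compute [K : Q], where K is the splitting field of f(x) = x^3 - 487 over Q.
[K : Q] = 6

The roots of x^3 - 487 are ∛487, ω∛487, ω^2∛487 where ω = e^(2πi/3) is a primitive cube root of unity, so K = Q(∛487, ω). Now [Q(∛487):Q] = 3 (since 487 is not a perfect cube, x^3 - 487 is irreducible) and [Q(ω):Q] = 2. Both 2 and 3 divide [K:Q], and [K:Q] ≤ 3·2 = 6, so [K:Q] = 6. (Equivalently: Q(∛487) ⊂ R but ω ∉ R, so [K : Q(∛487)] = 2.)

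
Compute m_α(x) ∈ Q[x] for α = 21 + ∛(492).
m_α(x) = x^3 - 63x^2 + 1323x - 9753

Set β = α - 21 = ∛(492), so β^3 = 492. Then (α - 21)^3 - 492 = 0, i.e. α is a root of g(x) = (x - 21)^3 - 492 = x^3 - 63x^2 + 1323x - 9753. Since g(x) = h(x - 21) where h(x) = x^3 - 492, and h is irreducible over Q (because 492 is not a perfect cube, so h has no rational root, and a monic cubic with no rational root is irreducible), g is also irreducible (irreducibility is preserved under the substitution x → x - 21). Hence m_α(x) = x^3 - 63x^2 + 1323x - 9753.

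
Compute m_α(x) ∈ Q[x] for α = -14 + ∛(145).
m_α(x) = x^3 + 42x^2 + 588x + 2599

Set β = α + 14 = ∛(145), so β^3 = 145. Then (α + 14)^3 - 145 = 0, i.e. α is a root of g(x) = (x + 14)^3 - 145 = x^3 + 42x^2 + 588x + 2599. Since g(x) = h(x + 14) where h(x) = x^3 - 145, and h is irreducible over Q (because 145 is not a perfect cube, so h has no rational root, and a monic cubic with no rational root is irreducible), g is also irreducible (irreducibility is preserved under the substitution x → x + 14). Hence m_α(x) = x^3 + 42x^2 + 588x + 2599.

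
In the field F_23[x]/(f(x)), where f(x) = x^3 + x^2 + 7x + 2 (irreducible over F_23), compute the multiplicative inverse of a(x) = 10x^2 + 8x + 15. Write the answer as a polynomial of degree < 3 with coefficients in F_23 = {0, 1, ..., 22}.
a(x)^(-1) ≡ 2x^2 + 3x + 2 (mod f(x))

Since f is irreducible over F_23, F_23[x]/(f) is a field and a(x) ≠ 0 has an inverse. Apply the extended Euclidean algorithm to f(x) and a(x) in F_23[x]: f(x) = (7x + 6)·a(x) + (15x + 4);  a(x) = (16x + 7)·(15x + 4) + (10). The last nonzero remainder is the constant 10 = gcd(f, a) in F_23. Back-substituting through the division chain expresses 10 = s(x)·a(x) + t(x)·f(x) with s(x) ≡ 20x^2 + 7x + 20 (mod f), so (20x^2 + 7x + 20)·a(x) ≡ 10 (mod f). Multiplying by 10^(-1) ≡ 7 in F_23 gives a(x)^(-1) ≡ 7·(20x^2 + 7x + 20) ≡ 2x^2 + 3x + 2 (mod f). Check: (10x^2 + 8x + 15)·(2x^2 + 3x + 2) = 20x^4 + 5x^2 + 15x + 7 ≡ 1 (mod x^3 + x^2 + 7x + 2).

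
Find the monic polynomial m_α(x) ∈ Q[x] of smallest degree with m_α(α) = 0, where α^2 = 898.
m_α(x) = x^2 - 898

α satisfies α^2 - 898 = 0, so x^2 - 898 annihilates α. Since d = 898 is squarefree and ≠ 1, it is not a perfect square in Q, so x^2 - 898 has no rational root and is therefore irreducible over Q (a degree-2 polynomial over a field is irreducible iff it has no root). Hence m_α(x) = x^2 - 898.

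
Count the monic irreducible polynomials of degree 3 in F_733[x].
There are 131277368 monic irreducible polynomials of degree 3 over F_733

Each element of F_{733^3} that lies in no proper subfield is a root of exactly one monic irreducible of degree 3 over F_733, and each such polynomial has 3 distinct roots in F_{733^3}. By Möbius inversion the count is N_733(3) = (1/3) Σ_{d|3} μ(3/d) · 733^d = (1/3)(μ(3)·733^1 + μ(1)·733^3) = 393832104/3 = 131277368.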